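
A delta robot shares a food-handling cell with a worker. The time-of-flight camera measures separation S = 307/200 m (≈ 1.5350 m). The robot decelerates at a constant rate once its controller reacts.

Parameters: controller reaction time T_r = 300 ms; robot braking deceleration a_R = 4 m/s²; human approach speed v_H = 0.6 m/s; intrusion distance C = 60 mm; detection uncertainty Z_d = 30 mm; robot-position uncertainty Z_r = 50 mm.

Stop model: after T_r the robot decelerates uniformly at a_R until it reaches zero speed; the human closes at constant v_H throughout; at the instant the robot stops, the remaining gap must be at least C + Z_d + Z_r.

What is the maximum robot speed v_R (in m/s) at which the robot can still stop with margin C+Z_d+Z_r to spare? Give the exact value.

v_R_max = 9/5 m/s = 1.8000 m/s

quadratic (1/8)·v² + (9/20)·v + (-243/200) = 0
  disc = (9/20)² − 4·(1/8)·(-243/200) = 81/100 ; √disc = 9/10
  v_R = (−(9/20) + 9/10) / (2·(1/8)) = 9/5 m/s
check:
stop time T_s = (9/5)/4 = 0.4500 s
robot in T_r: 1.8000·0.3000 = 0.5400 m
braking distance = 1.8000²/(2·4.0000) = 0.4050 m
human closes 0.6000·0.7500 = 0.4500 m
C+Z_d+Z_r = 0.0600+0.0300+0.0500 = 0.1400 m
sum ≈ 0.5400+0.4050+0.4500+0.1400 ≈ 1.5350 m = S ✓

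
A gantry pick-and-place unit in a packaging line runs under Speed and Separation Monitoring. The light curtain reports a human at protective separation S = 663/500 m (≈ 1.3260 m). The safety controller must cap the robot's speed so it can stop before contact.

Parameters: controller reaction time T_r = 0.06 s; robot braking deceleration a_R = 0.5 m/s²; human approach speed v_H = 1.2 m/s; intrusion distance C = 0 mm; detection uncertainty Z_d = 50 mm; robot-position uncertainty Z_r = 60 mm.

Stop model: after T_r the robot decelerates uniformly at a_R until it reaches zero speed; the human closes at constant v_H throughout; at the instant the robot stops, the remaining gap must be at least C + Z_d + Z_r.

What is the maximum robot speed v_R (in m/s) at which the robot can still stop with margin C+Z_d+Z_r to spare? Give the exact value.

v_R_max = 2/5 m/s = 0.4000 m/s

at the boundary: (1)·v² + (123/50)·v + (-143/125) = 0
  disc = (123/50)² − 4·(1)·(-143/125) = 26569/2500 ; √disc = 163/50
  v_R = (−(123/50) + 163/50) / (2·(1)) = 2/5 m/s
check:
stop time T_s = (2/5)/(1/2) = 0.8000 s
reaction-phase robot travel = 0.4000·0.0600 = 0.0240 m
braking distance = 0.4000²/(2·0.5000) = 0.1600 m
human closes 1.2000·0.8600 = 1.0320 m
C+Z_d+Z_r = 0.0000+0.0500+0.0600 = 0.1100 m
sum ≈ 0.0240+0.1600+1.0320+0.1100 ≈ 1.3260 m = S ✓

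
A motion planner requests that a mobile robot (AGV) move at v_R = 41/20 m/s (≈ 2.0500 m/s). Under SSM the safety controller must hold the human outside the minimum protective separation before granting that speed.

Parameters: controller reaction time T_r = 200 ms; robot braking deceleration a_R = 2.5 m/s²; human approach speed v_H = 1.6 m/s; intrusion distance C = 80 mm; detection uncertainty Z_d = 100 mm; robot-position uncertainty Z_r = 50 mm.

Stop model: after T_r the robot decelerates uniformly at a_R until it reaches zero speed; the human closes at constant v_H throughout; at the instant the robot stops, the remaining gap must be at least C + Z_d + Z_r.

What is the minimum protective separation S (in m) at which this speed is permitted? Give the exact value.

stop time T_s = (41/20)/(5/2) = 0.8200 s
reaction-phase robot travel = 2.0500·0.2000 = 0.4100 m
braking distance = 2.0500²/(2·2.5000) = 0.8405 m
human closes 1.6000·1.0200 = 1.6320 m
residual clearance needed = 0.0800+0.1000+0.0500 = 0.2300 m
S_min ≈ 0.4100+0.8405+1.6320+0.2300  ⇒  S_min = 249/80 m

S_min = 249/80 m = 3.1125 m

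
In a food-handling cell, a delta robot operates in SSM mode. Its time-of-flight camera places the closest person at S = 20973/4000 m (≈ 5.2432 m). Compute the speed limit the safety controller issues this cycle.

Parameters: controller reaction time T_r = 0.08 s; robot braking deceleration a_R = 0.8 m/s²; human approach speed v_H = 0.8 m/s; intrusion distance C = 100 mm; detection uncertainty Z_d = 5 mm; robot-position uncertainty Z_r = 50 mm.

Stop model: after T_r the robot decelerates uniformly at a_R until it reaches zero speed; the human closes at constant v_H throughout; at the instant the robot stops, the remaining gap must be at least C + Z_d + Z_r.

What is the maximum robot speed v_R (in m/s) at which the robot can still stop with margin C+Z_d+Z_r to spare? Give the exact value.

at the boundary: (5/8)·v² + (27/25)·v + (-20097/4000) = 0
  disc = (27/25)² − 4·(5/8)·(-20097/4000) = 549081/40000 ; √disc = 741/200
  v_R = (−(27/25) + 741/200) / (2·(5/8)) = 21/10 m/s
check:
braking lasts T_s = (21/10)/(4/5) = 2.6250 s
robot covers v_R·T_r = 2.1000·0.0800 = 0.1680 m before braking
robot under decel: 2.1000²/(2·0.8000) = 2.7563 m
person approaches 0.8000·(0.0800+2.6250) = 2.1640 m
residual clearance needed = 0.1000+0.0050+0.0500 = 0.1550 m
sum ≈ 0.1680+2.7563+2.1640+0.1550 ≈ 5.2432 m = S ✓

v_R_max = 21/10 m/s = 2.1000 m/s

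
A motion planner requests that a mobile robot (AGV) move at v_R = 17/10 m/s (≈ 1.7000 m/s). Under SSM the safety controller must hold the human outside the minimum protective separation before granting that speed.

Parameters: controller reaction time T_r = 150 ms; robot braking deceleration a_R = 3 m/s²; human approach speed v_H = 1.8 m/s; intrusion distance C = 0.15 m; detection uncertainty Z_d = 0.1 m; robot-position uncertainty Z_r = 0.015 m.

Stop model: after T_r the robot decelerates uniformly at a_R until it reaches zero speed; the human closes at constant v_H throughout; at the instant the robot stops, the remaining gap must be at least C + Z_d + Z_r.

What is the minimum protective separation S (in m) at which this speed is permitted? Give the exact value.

S_min = 55/24 m = 2.2917 m

braking lasts T_s = (17/10)/3 = 0.5667 s
robot covers v_R·T_r = 1.7000·0.1500 = 0.2550 m before braking
robot covers 1.7000·0.5667 − ½·3.0000·0.5667² = 0.4817 m while stopping
person approaches 1.8000·(0.1500+0.5667) = 1.2900 m
margins: 0.1500+0.1000+0.0150 = 0.2650 m
S_min ≈ 0.2550+0.4817+1.2900+0.2650  ⇒  S_min = 55/24 m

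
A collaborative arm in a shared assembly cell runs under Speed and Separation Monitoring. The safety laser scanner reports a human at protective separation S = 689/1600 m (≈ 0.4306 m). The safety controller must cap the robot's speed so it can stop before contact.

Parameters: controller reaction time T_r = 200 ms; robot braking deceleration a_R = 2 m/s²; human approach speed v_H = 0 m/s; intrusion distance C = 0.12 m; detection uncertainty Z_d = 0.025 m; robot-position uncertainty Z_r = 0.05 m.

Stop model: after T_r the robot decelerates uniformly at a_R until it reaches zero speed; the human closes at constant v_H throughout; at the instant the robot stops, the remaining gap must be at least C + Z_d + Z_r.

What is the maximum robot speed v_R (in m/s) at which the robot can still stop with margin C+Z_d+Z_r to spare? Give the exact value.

v_R_max = 13/20 m/s = 0.6500 m/s

at the boundary: (1/4)·v² + (1/5)·v + (-377/1600) = 0
  disc = (1/5)² − 4·(1/4)·(-377/1600) = 441/1600 ; √disc = 21/40
  v_R = (−(1/5) + 21/40) / (2·(1/4)) = 13/20 m/s
check:
braking lasts T_s = (13/20)/2 = 0.3250 s
robot in T_r: 0.6500·0.2000 = 0.1300 m
braking distance = 0.6500²/(2·2.0000) = 0.1056 m
human over T_r+T_s: 0.0000·(0.2000+0.3250) = 0.0000 m
C+Z_d+Z_r = 0.1200+0.0250+0.0500 = 0.1950 m
sum ≈ 0.1300+0.1056+0.0000+0.1950 ≈ 0.4306 m = S ✓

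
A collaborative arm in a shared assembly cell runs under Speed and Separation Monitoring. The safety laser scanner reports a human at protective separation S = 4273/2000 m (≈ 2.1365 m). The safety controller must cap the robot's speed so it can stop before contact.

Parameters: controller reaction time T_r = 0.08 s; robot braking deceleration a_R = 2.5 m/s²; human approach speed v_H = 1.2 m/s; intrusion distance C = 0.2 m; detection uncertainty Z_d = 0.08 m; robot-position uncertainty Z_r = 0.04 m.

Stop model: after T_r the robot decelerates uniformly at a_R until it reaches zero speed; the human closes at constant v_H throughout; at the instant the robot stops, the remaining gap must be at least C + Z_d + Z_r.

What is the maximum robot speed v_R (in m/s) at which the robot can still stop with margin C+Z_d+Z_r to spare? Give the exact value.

v_R_max = 37/20 m/s = 1.8500 m/s

at the boundary: (1/5)·v² + (14/25)·v + (-3441/2000) = 0
  disc = (14/25)² − 4·(1/5)·(-3441/2000) = 169/100 ; √disc = 13/10
  v_R = (−(14/25) + 13/10) / (2·(1/5)) = 37/20 m/s
check:
braking lasts T_s = (37/20)/(5/2) = 0.7400 s
robot covers v_R·T_r = 1.8500·0.0800 = 0.1480 m before braking
robot covers 1.8500·0.7400 − ½·2.5000·0.7400² = 0.6845 m while stopping
human closes 1.2000·0.8200 = 0.9840 m
residual clearance needed = 0.2000+0.0800+0.0400 = 0.3200 m
sum ≈ 0.1480+0.6845+0.9840+0.3200 ≈ 2.1365 m = S ✓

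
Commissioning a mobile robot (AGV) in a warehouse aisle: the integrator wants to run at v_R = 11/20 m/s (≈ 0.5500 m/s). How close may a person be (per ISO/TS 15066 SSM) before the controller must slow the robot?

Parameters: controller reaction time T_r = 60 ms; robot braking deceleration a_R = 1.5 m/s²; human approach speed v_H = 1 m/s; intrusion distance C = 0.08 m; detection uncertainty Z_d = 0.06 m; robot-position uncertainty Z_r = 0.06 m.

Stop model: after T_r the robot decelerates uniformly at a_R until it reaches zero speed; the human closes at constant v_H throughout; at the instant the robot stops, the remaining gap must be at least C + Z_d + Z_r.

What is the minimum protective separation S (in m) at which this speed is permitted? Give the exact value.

S_min = 1521/2000 m = 0.7605 m

stop time T_s = (11/20)/(3/2) = 0.3667 s
reaction-phase robot travel = 0.5500·0.0600 = 0.0330 m
braking distance = 0.5500²/(2·1.5000) = 0.1008 m
person approaches 1.0000·(0.0600+0.3667) = 0.4267 m
margins: 0.0800+0.0600+0.0600 = 0.2000 m
S_min ≈ 0.0330+0.1008+0.4267+0.2000  ⇒  S_min = 1521/2000 m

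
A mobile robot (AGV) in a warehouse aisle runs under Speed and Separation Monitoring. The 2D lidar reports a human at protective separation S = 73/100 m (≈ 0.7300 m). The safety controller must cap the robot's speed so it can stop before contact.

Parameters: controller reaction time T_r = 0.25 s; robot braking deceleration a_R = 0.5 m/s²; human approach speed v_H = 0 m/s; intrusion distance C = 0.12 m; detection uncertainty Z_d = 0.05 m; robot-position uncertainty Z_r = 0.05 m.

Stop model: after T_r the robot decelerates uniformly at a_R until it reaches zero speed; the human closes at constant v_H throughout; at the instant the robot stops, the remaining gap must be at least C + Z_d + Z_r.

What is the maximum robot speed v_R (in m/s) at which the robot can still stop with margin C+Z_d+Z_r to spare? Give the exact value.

v_R_max = 3/5 m/s = 0.6000 m/s

at the boundary: (1)·v² + (1/4)·v + (-51/100) = 0
  disc = (1/4)² − 4·(1)·(-51/100) = 841/400 ; √disc = 29/20
  v_R = (−(1/4) + 29/20) / (2·(1)) = 3/5 m/s
check:
T_s = v_R/a_R = (3/5)/(1/2) = 1.2000 s
reaction-phase robot travel = 0.6000·0.2500 = 0.1500 m
robot covers 0.6000·1.2000 − ½·0.5000·1.2000² = 0.3600 m while stopping
human closes 0.0000·1.4500 = 0.0000 m
margins: 0.1200+0.0500+0.0500 = 0.2200 m
sum ≈ 0.1500+0.3600+0.0000+0.2200 ≈ 0.7300 m = S ✓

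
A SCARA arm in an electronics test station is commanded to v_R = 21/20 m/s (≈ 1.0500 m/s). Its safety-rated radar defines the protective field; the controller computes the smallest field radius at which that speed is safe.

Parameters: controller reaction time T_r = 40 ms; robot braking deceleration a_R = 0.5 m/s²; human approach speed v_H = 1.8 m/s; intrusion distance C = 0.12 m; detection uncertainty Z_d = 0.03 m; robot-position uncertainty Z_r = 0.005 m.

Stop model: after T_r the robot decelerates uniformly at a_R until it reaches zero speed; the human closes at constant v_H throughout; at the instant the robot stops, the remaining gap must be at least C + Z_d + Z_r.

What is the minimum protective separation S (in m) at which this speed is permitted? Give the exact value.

T_s = v_R/a_R = (21/20)/(1/2) = 2.1000 s
robot covers v_R·T_r = 1.0500·0.0400 = 0.0420 m before braking
braking distance = 1.0500²/(2·0.5000) = 1.1025 m
human over T_r+T_s: 1.8000·(0.0400+2.1000) = 3.8520 m
C+Z_d+Z_r = 0.1200+0.0300+0.0050 = 0.1550 m
S_min ≈ 0.0420+1.1025+3.8520+0.1550  ⇒  S_min = 10303/2000 m

S_min = 10303/2000 m = 5.1515 m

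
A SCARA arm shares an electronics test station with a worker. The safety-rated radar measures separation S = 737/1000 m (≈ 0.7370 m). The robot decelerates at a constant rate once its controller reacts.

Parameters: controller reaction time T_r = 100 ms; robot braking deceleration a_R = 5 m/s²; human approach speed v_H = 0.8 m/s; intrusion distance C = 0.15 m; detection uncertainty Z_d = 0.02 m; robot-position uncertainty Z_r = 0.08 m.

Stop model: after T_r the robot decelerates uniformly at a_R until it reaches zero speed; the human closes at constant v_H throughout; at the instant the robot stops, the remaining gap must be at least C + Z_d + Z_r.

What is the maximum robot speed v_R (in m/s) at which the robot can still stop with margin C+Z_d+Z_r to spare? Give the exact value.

v_R_max = 11/10 m/s = 1.1000 m/s

collect terms ⇒ (1/10)·v_R² + (13/50)·v_R + (-407/1000) = 0
  disc = (13/50)² − 4·(1/10)·(-407/1000) = 144/625 ; √disc = 12/25
  v_R = (−(13/50) + 12/25) / (2·(1/10)) = 11/10 m/s
check:
T_s = v_R/a_R = (11/10)/5 = 0.2200 s
robot covers v_R·T_r = 1.1000·0.1000 = 0.1100 m before braking
robot under decel: 1.1000²/(2·5.0000) = 0.1210 m
person approaches 0.8000·(0.1000+0.2200) = 0.2560 m
C+Z_d+Z_r = 0.1500+0.0200+0.0800 = 0.2500 m
sum ≈ 0.1100+0.1210+0.2560+0.2500 ≈ 0.7370 m = S ✓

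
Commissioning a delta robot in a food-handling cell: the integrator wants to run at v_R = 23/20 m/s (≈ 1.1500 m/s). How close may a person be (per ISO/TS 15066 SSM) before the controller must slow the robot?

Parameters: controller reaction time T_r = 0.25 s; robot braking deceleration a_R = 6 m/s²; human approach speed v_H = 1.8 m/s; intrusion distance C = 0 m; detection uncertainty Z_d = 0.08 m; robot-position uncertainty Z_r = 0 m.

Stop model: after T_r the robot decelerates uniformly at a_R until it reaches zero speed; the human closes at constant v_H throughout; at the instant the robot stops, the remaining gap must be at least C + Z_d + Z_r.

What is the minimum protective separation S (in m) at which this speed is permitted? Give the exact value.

stop time T_s = (23/20)/6 = 0.1917 s
reaction-phase robot travel = 1.1500·0.2500 = 0.2875 m
braking distance = 1.1500²/(2·6.0000) = 0.1102 m
human over T_r+T_s: 1.8000·(0.2500+0.1917) = 0.7950 m
C+Z_d+Z_r = 0.0000+0.0800+0.0000 = 0.0800 m
S_min ≈ 0.2875+0.1102+0.7950+0.0800  ⇒  S_min = 6109/4800 m

S_min = 6109/4800 m = 1.2727 m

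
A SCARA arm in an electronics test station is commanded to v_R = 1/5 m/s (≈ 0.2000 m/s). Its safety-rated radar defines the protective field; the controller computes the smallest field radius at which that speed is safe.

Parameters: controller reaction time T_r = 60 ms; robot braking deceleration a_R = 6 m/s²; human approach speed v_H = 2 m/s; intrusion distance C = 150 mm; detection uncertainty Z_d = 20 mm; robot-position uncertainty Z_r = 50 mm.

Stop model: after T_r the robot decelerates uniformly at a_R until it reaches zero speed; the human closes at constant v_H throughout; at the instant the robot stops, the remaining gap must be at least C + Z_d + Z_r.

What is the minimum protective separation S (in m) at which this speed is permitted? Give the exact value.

S_min = 211/500 m = 0.4220 m

braking lasts T_s = (1/5)/6 = 0.0333 s
reaction-phase robot travel = 0.2000·0.0600 = 0.0120 m
robot covers 0.2000·0.0333 − ½·6.0000·0.0333² = 0.0033 m while stopping
human over T_r+T_s: 2.0000·(0.0600+0.0333) = 0.1867 m
C+Z_d+Z_r = 0.1500+0.0200+0.0500 = 0.2200 m
S_min ≈ 0.0120+0.0033+0.1867+0.2200  ⇒  S_min = 211/500 m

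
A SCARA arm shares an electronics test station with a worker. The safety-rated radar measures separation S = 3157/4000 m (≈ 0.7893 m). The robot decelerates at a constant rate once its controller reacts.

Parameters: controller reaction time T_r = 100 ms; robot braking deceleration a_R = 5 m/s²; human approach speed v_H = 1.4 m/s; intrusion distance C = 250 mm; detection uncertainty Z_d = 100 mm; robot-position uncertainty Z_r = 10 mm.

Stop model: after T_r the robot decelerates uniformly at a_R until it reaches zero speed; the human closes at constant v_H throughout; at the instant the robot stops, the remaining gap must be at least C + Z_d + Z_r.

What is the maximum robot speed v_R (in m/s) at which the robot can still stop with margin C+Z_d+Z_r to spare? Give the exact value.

v_R_max = 13/20 m/s = 0.6500 m/s

at the boundary: (1/10)·v² + (19/50)·v + (-1157/4000) = 0
  disc = (19/50)² − 4·(1/10)·(-1157/4000) = 2601/10000 ; √disc = 51/100
  v_R = (−(19/50) + 51/100) / (2·(1/10)) = 13/20 m/s
check:
braking lasts T_s = (13/20)/5 = 0.1300 s
reaction-phase robot travel = 0.6500·0.1000 = 0.0650 m
robot covers 0.6500·0.1300 − ½·5.0000·0.1300² = 0.0423 m while stopping
person approaches 1.4000·(0.1000+0.1300) = 0.3220 m
C+Z_d+Z_r = 0.2500+0.1000+0.0100 = 0.3600 m
sum ≈ 0.0650+0.0423+0.3220+0.3600 ≈ 0.7893 m = S ✓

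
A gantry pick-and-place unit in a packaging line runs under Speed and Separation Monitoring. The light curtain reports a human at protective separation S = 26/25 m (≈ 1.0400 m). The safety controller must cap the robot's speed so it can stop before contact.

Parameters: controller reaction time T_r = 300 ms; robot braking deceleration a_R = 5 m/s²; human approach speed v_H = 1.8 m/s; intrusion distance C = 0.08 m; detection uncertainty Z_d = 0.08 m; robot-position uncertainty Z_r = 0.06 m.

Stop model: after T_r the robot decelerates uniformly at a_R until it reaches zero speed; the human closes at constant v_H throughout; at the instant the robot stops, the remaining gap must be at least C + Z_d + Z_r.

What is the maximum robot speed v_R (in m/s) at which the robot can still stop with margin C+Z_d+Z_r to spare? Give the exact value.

at the boundary: (1/10)·v² + (33/50)·v + (-7/25) = 0
  disc = (33/50)² − 4·(1/10)·(-7/25) = 1369/2500 ; √disc = 37/50
  v_R = (−(33/50) + 37/50) / (2·(1/10)) = 2/5 m/s
check:
T_s = v_R/a_R = (2/5)/5 = 0.0800 s
robot in T_r: 0.4000·0.3000 = 0.1200 m
braking distance = 0.4000²/(2·5.0000) = 0.0160 m
human over T_r+T_s: 1.8000·(0.3000+0.0800) = 0.6840 m
margins: 0.0800+0.0800+0.0600 = 0.2200 m
sum ≈ 0.1200+0.0160+0.6840+0.2200 ≈ 1.0400 m = S ✓

v_R_max = 2/5 m/s = 0.4000 m/s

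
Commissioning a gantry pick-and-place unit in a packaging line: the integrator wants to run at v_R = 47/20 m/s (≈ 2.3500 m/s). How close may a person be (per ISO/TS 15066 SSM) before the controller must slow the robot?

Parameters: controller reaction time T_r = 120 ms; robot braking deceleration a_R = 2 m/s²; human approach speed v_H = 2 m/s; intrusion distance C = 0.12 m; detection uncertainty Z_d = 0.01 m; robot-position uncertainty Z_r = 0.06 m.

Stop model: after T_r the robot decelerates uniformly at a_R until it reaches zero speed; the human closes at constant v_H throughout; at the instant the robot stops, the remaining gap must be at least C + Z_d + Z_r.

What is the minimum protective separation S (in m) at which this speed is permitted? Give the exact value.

S_min = 35541/8000 m = 4.4426 m

stop time T_s = (47/20)/2 = 1.1750 s
robot in T_r: 2.3500·0.1200 = 0.2820 m
robot covers 2.3500·1.1750 − ½·2.0000·1.1750² = 1.3806 m while stopping
human closes 2.0000·1.2950 = 2.5900 m
residual clearance needed = 0.1200+0.0100+0.0600 = 0.1900 m
S_min ≈ 0.2820+1.3806+2.5900+0.1900  ⇒  S_min = 35541/8000 m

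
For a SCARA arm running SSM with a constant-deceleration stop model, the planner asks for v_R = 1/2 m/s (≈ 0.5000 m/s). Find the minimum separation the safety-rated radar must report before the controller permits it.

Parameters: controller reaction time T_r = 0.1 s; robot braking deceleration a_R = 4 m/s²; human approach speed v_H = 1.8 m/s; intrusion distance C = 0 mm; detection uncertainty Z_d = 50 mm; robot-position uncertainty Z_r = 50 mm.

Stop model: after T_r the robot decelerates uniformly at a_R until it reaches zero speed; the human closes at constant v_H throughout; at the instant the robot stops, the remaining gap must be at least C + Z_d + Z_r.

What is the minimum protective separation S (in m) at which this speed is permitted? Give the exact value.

S_min = 469/800 m = 0.5863 m

stop time T_s = (1/2)/4 = 0.1250 s
robot covers v_R·T_r = 0.5000·0.1000 = 0.0500 m before braking
braking distance = 0.5000²/(2·4.0000) = 0.0312 m
person approaches 1.8000·(0.1000+0.1250) = 0.4050 m
margins: 0.0000+0.0500+0.0500 = 0.1000 m
S_min ≈ 0.0500+0.0312+0.4050+0.1000  ⇒  S_min = 469/800 m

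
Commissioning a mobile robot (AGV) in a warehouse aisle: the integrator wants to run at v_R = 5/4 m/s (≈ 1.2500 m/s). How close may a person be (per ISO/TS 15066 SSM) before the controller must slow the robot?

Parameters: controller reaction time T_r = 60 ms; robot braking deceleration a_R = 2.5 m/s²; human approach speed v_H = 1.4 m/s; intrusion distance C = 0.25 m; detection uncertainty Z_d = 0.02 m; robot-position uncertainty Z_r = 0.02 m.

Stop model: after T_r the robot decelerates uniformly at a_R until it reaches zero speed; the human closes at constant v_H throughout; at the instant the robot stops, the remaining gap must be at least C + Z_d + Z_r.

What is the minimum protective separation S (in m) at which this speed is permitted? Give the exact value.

braking lasts T_s = (5/4)/(5/2) = 0.5000 s
robot covers v_R·T_r = 1.2500·0.0600 = 0.0750 m before braking
braking distance = 1.2500²/(2·2.5000) = 0.3125 m
person approaches 1.4000·(0.0600+0.5000) = 0.7840 m
residual clearance needed = 0.2500+0.0200+0.0200 = 0.2900 m
S_min ≈ 0.0750+0.3125+0.7840+0.2900  ⇒  S_min = 2923/2000 m

S_min = 2923/2000 m = 1.4615 m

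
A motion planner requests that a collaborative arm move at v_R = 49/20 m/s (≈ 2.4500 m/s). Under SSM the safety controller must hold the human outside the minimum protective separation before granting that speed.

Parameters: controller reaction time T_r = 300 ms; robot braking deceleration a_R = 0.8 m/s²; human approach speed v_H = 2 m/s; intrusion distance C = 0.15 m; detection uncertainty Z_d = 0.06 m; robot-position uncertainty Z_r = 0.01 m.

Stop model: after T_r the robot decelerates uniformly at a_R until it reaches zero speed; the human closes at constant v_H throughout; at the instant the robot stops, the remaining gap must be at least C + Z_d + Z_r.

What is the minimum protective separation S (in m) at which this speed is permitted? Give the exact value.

stop time T_s = (49/20)/(4/5) = 3.0625 s
robot covers v_R·T_r = 2.4500·0.3000 = 0.7350 m before braking
braking distance = 2.4500²/(2·0.8000) = 3.7516 m
human closes 2.0000·3.3625 = 6.7250 m
residual clearance needed = 0.1500+0.0600+0.0100 = 0.2200 m
S_min ≈ 0.7350+3.7516+6.7250+0.2200  ⇒  S_min = 36581/3200 m

S_min = 36581/3200 m = 11.4316 m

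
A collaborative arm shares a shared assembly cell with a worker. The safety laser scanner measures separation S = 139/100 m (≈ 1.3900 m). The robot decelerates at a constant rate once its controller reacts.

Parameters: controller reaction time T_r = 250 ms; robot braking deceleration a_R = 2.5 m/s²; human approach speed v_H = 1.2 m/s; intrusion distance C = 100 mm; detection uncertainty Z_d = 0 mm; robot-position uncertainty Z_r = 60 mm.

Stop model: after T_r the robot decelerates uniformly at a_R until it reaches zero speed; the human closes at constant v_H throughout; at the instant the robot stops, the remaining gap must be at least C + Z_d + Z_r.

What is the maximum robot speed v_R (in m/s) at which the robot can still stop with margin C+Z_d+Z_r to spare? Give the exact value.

at the boundary: (1/5)·v² + (73/100)·v + (-93/100) = 0
  disc = (73/100)² − 4·(1/5)·(-93/100) = 12769/10000 ; √disc = 113/100
  v_R = (−(73/100) + 113/100) / (2·(1/5)) = 1 m/s
check:
stop time T_s = 1/(5/2) = 0.4000 s
robot covers v_R·T_r = 1.0000·0.2500 = 0.2500 m before braking
robot covers 1.0000·0.4000 − ½·2.5000·0.4000² = 0.2000 m while stopping
human over T_r+T_s: 1.2000·(0.2500+0.4000) = 0.7800 m
C+Z_d+Z_r = 0.1000+0.0000+0.0600 = 0.1600 m
sum ≈ 0.2500+0.2000+0.7800+0.1600 ≈ 1.3900 m = S ✓

v_R_max = 1 m/s = 1.0000 m/s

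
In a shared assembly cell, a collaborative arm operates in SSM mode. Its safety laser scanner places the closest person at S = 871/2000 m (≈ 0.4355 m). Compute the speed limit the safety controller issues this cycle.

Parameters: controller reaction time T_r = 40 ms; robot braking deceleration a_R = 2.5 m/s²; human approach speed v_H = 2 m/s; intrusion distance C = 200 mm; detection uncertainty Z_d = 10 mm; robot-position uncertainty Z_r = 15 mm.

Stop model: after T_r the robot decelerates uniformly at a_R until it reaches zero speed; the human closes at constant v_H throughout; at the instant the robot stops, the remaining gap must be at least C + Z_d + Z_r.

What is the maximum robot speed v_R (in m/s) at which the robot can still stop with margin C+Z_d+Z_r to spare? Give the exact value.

v_R_max = 3/20 m/s = 0.1500 m/s

at the boundary: (1/5)·v² + (21/25)·v + (-261/2000) = 0
  disc = (21/25)² − 4·(1/5)·(-261/2000) = 81/100 ; √disc = 9/10
  v_R = (−(21/25) + 9/10) / (2·(1/5)) = 3/20 m/s
check:
braking lasts T_s = (3/20)/(5/2) = 0.0600 s
robot in T_r: 0.1500·0.0400 = 0.0060 m
robot under decel: 0.1500²/(2·2.5000) = 0.0045 m
human over T_r+T_s: 2.0000·(0.0400+0.0600) = 0.2000 m
residual clearance needed = 0.2000+0.0100+0.0150 = 0.2250 m
sum ≈ 0.0060+0.0045+0.2000+0.2250 ≈ 0.4355 m = S ✓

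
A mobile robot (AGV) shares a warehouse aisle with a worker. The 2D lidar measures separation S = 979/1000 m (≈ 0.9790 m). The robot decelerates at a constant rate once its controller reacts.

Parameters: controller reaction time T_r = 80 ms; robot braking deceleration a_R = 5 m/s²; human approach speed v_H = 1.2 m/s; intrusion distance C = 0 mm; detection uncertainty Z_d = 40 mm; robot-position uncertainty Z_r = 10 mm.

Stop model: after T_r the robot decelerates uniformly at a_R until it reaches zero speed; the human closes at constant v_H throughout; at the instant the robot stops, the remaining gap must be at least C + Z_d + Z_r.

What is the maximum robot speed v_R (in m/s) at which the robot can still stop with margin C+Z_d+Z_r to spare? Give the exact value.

quadratic (1/10)·v² + (8/25)·v + (-833/1000) = 0
  disc = (8/25)² − 4·(1/10)·(-833/1000) = 1089/2500 ; √disc = 33/50
  v_R = (−(8/25) + 33/50) / (2·(1/10)) = 17/10 m/s
check:
braking lasts T_s = (17/10)/5 = 0.3400 s
reaction-phase robot travel = 1.7000·0.0800 = 0.1360 m
robot covers 1.7000·0.3400 − ½·5.0000·0.3400² = 0.2890 m while stopping
person approaches 1.2000·(0.0800+0.3400) = 0.5040 m
margins: 0.0000+0.0400+0.0100 = 0.0500 m
sum ≈ 0.1360+0.2890+0.5040+0.0500 ≈ 0.9790 m = S ✓

v_R_max = 17/10 m/s = 1.7000 m/s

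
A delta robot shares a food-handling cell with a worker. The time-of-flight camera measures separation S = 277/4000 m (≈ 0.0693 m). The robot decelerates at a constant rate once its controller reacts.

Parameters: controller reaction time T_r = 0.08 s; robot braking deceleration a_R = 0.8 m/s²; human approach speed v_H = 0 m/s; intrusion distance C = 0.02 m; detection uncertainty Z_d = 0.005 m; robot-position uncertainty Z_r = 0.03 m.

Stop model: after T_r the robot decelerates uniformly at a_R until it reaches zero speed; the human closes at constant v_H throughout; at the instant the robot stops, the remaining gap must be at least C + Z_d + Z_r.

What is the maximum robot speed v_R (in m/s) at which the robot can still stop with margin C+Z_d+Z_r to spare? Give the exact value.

quadratic (5/8)·v² + (2/25)·v + (-57/4000) = 0
  disc = (2/25)² − 4·(5/8)·(-57/4000) = 1681/40000 ; √disc = 41/200
  v_R = (−(2/25) + 41/200) / (2·(5/8)) = 1/10 m/s
check:
T_s = v_R/a_R = (1/10)/(4/5) = 0.1250 s
robot in T_r: 0.1000·0.0800 = 0.0080 m
braking distance = 0.1000²/(2·0.8000) = 0.0063 m
person approaches 0.0000·(0.0800+0.1250) = 0.0000 m
margins: 0.0200+0.0050+0.0300 = 0.0550 m
sum ≈ 0.0080+0.0063+0.0000+0.0550 ≈ 0.0693 m = S ✓

v_R_max = 1/10 m/s = 0.1000 m/s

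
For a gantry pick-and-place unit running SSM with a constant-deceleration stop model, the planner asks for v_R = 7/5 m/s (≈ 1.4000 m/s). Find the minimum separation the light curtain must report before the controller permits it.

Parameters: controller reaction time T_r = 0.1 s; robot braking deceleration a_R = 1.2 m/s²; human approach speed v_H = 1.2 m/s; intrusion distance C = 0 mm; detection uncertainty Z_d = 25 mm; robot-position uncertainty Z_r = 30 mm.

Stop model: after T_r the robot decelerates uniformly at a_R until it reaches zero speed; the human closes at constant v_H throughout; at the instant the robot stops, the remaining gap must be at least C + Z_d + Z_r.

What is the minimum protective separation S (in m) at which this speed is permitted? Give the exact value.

T_s = v_R/a_R = (7/5)/(6/5) = 1.1667 s
reaction-phase robot travel = 1.4000·0.1000 = 0.1400 m
robot covers 1.4000·1.1667 − ½·1.2000·1.1667² = 0.8167 m while stopping
human over T_r+T_s: 1.2000·(0.1000+1.1667) = 1.5200 m
margins: 0.0000+0.0250+0.0300 = 0.0550 m
S_min ≈ 0.1400+0.8167+1.5200+0.0550  ⇒  S_min = 1519/600 m

S_min = 1519/600 m = 2.5317 m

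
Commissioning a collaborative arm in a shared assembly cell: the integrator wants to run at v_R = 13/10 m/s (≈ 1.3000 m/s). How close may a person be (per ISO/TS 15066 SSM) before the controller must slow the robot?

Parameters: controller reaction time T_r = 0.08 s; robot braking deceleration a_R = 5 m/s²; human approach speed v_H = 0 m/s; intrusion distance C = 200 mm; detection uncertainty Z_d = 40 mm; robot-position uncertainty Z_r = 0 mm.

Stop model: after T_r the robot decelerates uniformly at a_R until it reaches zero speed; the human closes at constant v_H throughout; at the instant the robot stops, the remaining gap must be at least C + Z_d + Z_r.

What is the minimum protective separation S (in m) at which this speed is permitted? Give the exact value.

S_min = 513/1000 m = 0.5130 m

T_s = v_R/a_R = (13/10)/5 = 0.2600 s
reaction-phase robot travel = 1.3000·0.0800 = 0.1040 m
braking distance = 1.3000²/(2·5.0000) = 0.1690 m
human over T_r+T_s: 0.0000·(0.0800+0.2600) = 0.0000 m
residual clearance needed = 0.2000+0.0400+0.0000 = 0.2400 m
S_min ≈ 0.1040+0.1690+0.0000+0.2400  ⇒  S_min = 513/1000 m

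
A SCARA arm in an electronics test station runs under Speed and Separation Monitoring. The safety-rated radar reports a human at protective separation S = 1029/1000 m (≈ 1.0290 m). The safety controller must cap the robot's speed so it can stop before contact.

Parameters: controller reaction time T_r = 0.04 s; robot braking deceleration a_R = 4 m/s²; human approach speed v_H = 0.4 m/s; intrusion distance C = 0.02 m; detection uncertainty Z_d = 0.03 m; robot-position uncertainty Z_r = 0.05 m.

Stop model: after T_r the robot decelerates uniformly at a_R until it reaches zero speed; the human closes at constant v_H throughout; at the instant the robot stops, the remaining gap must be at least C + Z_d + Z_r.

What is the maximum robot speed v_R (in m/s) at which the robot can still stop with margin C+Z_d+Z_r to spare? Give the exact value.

v_R_max = 11/5 m/s = 2.2000 m/s

collect terms ⇒ (1/8)·v_R² + (7/50)·v_R + (-913/1000) = 0
  disc = (7/50)² − 4·(1/8)·(-913/1000) = 4761/10000 ; √disc = 69/100
  v_R = (−(7/50) + 69/100) / (2·(1/8)) = 11/5 m/s
check:
T_s = v_R/a_R = (11/5)/4 = 0.5500 s
robot in T_r: 2.2000·0.0400 = 0.0880 m
robot covers 2.2000·0.5500 − ½·4.0000·0.5500² = 0.6050 m while stopping
human closes 0.4000·0.5900 = 0.2360 m
residual clearance needed = 0.0200+0.0300+0.0500 = 0.1000 m
sum ≈ 0.0880+0.6050+0.2360+0.1000 ≈ 1.0290 m = S ✓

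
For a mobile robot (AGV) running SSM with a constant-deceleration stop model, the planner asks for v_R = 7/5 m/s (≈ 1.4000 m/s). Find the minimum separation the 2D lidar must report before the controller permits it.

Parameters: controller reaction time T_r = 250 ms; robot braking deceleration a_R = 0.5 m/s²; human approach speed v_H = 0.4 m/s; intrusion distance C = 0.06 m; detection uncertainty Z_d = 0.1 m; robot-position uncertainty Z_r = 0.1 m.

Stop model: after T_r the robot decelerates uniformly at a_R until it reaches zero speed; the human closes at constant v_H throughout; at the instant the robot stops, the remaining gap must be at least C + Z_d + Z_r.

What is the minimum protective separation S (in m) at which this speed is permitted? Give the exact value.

S_min = 379/100 m = 3.7900 m

braking lasts T_s = (7/5)/(1/2) = 2.8000 s
reaction-phase robot travel = 1.4000·0.2500 = 0.3500 m
braking distance = 1.4000²/(2·0.5000) = 1.9600 m
human over T_r+T_s: 0.4000·(0.2500+2.8000) = 1.2200 m
residual clearance needed = 0.0600+0.1000+0.1000 = 0.2600 m
S_min ≈ 0.3500+1.9600+1.2200+0.2600  ⇒  S_min = 379/100 m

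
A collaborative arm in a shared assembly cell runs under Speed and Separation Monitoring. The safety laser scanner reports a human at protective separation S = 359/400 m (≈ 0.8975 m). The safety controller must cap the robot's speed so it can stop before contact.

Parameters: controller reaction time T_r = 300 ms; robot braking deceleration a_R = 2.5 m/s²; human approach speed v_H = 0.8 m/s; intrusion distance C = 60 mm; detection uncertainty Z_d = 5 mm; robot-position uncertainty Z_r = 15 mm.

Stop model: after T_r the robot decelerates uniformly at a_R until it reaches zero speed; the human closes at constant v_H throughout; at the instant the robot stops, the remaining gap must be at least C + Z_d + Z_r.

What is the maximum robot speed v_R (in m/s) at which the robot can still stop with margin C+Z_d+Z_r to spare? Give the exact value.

quadratic (1/5)·v² + (31/50)·v + (-231/400) = 0
  disc = (31/50)² − 4·(1/5)·(-231/400) = 529/625 ; √disc = 23/25
  v_R = (−(31/50) + 23/25) / (2·(1/5)) = 3/4 m/s
check:
braking lasts T_s = (3/4)/(5/2) = 0.3000 s
reaction-phase robot travel = 0.7500·0.3000 = 0.2250 m
braking distance = 0.7500²/(2·2.5000) = 0.1125 m
human over T_r+T_s: 0.8000·(0.3000+0.3000) = 0.4800 m
margins: 0.0600+0.0050+0.0150 = 0.0800 m
sum ≈ 0.2250+0.1125+0.4800+0.0800 ≈ 0.8975 m = S ✓

v_R_max = 3/4 m/s = 0.7500 m/s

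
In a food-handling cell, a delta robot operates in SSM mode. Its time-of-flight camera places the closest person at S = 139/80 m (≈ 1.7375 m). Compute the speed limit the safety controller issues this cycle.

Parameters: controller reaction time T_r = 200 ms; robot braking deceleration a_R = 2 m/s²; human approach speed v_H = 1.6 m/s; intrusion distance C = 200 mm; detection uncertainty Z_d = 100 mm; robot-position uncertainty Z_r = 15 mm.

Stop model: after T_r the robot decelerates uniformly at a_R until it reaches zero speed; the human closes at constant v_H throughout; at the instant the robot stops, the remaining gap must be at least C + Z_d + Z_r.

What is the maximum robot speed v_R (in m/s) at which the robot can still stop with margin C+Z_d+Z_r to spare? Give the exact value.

at the boundary: (1/4)·v² + (1)·v + (-441/400) = 0
  disc = (1)² − 4·(1/4)·(-441/400) = 841/400 ; √disc = 29/20
  v_R = (−(1) + 29/20) / (2·(1/4)) = 9/10 m/s
check:
T_s = v_R/a_R = (9/10)/2 = 0.4500 s
robot in T_r: 0.9000·0.2000 = 0.1800 m
braking distance = 0.9000²/(2·2.0000) = 0.2025 m
person approaches 1.6000·(0.2000+0.4500) = 1.0400 m
C+Z_d+Z_r = 0.2000+0.1000+0.0150 = 0.3150 m
sum ≈ 0.1800+0.2025+1.0400+0.3150 ≈ 1.7375 m = S ✓

v_R_max = 9/10 m/s = 0.9000 m/s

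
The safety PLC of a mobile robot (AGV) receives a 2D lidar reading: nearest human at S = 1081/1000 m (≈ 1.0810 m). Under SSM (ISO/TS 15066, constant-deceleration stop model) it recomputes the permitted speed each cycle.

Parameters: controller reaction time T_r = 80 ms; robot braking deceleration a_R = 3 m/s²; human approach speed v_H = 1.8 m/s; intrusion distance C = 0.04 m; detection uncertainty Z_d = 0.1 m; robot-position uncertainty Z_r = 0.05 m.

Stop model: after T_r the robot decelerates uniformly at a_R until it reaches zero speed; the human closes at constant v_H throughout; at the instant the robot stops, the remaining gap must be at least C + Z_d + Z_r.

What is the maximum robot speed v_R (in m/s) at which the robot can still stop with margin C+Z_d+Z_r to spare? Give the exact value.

v_R_max = 9/10 m/s = 0.9000 m/s

collect terms ⇒ (1/6)·v_R² + (17/25)·v_R + (-747/1000) = 0
  disc = (17/25)² − 4·(1/6)·(-747/1000) = 2401/2500 ; √disc = 49/50
  v_R = (−(17/25) + 49/50) / (2·(1/6)) = 9/10 m/s
check:
T_s = v_R/a_R = (9/10)/3 = 0.3000 s
robot covers v_R·T_r = 0.9000·0.0800 = 0.0720 m before braking
braking distance = 0.9000²/(2·3.0000) = 0.1350 m
person approaches 1.8000·(0.0800+0.3000) = 0.6840 m
C+Z_d+Z_r = 0.0400+0.1000+0.0500 = 0.1900 m
sum ≈ 0.0720+0.1350+0.6840+0.1900 ≈ 1.0810 m = S ✓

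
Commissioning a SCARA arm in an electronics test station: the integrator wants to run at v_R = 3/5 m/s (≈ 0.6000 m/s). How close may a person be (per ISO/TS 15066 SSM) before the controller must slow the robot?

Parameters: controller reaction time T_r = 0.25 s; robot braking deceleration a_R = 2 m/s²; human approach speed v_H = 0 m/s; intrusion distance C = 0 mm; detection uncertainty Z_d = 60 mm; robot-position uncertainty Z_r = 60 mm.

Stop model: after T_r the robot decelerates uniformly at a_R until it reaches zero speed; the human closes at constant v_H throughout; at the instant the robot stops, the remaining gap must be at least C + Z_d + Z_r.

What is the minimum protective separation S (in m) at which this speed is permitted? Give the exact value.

S_min = 9/25 m = 0.3600 m

T_s = v_R/a_R = (3/5)/2 = 0.3000 s
robot covers v_R·T_r = 0.6000·0.2500 = 0.1500 m before braking
robot covers 0.6000·0.3000 − ½·2.0000·0.3000² = 0.0900 m while stopping
human closes 0.0000·0.5500 = 0.0000 m
margins: 0.0000+0.0600+0.0600 = 0.1200 m
S_min ≈ 0.1500+0.0900+0.0000+0.1200  ⇒  S_min = 9/25 m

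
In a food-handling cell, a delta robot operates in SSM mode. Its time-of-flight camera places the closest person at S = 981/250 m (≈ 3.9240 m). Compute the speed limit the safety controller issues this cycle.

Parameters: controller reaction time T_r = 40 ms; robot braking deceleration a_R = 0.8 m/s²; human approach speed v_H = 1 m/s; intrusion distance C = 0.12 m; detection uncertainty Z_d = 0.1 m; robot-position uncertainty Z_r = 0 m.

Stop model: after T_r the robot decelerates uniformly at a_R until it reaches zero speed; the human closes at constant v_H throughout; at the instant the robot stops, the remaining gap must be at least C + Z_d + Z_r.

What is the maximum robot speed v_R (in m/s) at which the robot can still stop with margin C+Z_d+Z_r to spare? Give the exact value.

collect terms ⇒ (5/8)·v_R² + (129/100)·v_R + (-458/125) = 0
  disc = (129/100)² − 4·(5/8)·(-458/125) = 108241/10000 ; √disc = 329/100
  v_R = (−(129/100) + 329/100) / (2·(5/8)) = 8/5 m/s
check:
T_s = v_R/a_R = (8/5)/(4/5) = 2.0000 s
robot covers v_R·T_r = 1.6000·0.0400 = 0.0640 m before braking
robot covers 1.6000·2.0000 − ½·0.8000·2.0000² = 1.6000 m while stopping
human over T_r+T_s: 1.0000·(0.0400+2.0000) = 2.0400 m
C+Z_d+Z_r = 0.1200+0.1000+0.0000 = 0.2200 m
sum ≈ 0.0640+1.6000+2.0400+0.2200 ≈ 3.9240 m = S ✓

v_R_max = 8/5 m/s = 1.6000 m/s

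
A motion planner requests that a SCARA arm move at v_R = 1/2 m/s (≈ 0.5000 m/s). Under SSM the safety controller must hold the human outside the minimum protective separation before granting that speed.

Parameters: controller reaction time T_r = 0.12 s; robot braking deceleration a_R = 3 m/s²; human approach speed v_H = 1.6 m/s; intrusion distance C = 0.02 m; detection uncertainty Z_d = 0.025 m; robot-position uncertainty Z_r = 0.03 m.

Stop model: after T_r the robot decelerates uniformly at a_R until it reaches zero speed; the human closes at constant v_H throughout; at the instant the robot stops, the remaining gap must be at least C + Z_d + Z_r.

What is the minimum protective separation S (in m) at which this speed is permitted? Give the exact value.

S_min = 953/1500 m = 0.6353 m

stop time T_s = (1/2)/3 = 0.1667 s
robot covers v_R·T_r = 0.5000·0.1200 = 0.0600 m before braking
robot covers 0.5000·0.1667 − ½·3.0000·0.1667² = 0.0417 m while stopping
person approaches 1.6000·(0.1200+0.1667) = 0.4587 m
margins: 0.0200+0.0250+0.0300 = 0.0750 m
S_min ≈ 0.0600+0.0417+0.4587+0.0750  ⇒  S_min = 953/1500 m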